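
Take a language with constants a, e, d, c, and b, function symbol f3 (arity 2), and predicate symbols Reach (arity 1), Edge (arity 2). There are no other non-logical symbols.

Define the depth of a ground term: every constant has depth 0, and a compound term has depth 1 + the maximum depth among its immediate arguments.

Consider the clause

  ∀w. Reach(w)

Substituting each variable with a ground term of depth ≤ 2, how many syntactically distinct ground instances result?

905

Ground terms of depth ≤ 2:
  Write N_k for the number of ground terms of depth ≤ k. A term of depth ≤ k is either a constant or a function symbol applied to arguments of depth ≤ k−1, so N_k = 5 + N_{k-1}^2.
  N_0 = 5
  N_1 = 5 + 5^2 = 30
  N_2 = 5 + 30^2 = 905
So there are 905 ground terms available for substitution.
The body mentions the single quantified variable w; since ground terms form a free algebra, no two substitutions collapse to the same formula.
Number of ground instances = 905.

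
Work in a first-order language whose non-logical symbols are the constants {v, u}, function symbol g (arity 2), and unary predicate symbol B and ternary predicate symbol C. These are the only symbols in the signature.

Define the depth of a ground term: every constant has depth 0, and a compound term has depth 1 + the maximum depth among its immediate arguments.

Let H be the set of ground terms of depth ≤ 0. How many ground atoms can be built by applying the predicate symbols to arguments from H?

First count ground terms of depth ≤ 0.
Let N_k count ground terms of depth at most k. Each non-constant term of depth ≤ k is some function symbol applied to depth-≤(k−1) arguments, giving N_k = 2 + N_{k-1}^2.
N_0 = 2
Explicitly: v, u.
So |H| = 2.
Each predicate of arity r yields |H|^r ground atoms (one per choice of an r-tuple from H):
  B: 2;  C: 2^3 = 8
Total ground atoms: 2 + 8 = 10.

10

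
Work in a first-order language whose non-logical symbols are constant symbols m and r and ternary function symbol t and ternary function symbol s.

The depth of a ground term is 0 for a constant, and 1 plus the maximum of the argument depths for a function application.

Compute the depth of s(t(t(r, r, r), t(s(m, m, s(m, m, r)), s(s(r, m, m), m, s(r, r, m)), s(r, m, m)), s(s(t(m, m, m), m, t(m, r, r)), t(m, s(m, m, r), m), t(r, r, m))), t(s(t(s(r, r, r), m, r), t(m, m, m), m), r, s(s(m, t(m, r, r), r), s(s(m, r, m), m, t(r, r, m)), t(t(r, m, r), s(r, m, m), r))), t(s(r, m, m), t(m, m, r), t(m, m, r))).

depth(t(r, r, r)) = 1 + max(0, 0, 0) = 1
depth(s(m, m, r)) = 1 + max(0, 0, 0) = 1
depth(s(m, m, s(m, m, r))) = 1 + max(0, 0, 1) = 2
depth(s(r, m, m)) = 1 + max(0, 0, 0) = 1
depth(s(r, r, m)) = 1 + max(0, 0, 0) = 1
depth(s(s(r, m, m), m, s(r, r, m))) = 1 + max(1, 0, 1) = 2
depth(t(s(m, m, s(m, m, r)), s(s(r, m, m), m, s(r, r, m)), s(r, m, m))) = 1 + max(2, 2, 1) = 3
depth(t(m, m, m)) = 1 + max(0, 0, 0) = 1
depth(t(m, r, r)) = 1 + max(0, 0, 0) = 1
depth(s(t(m, m, m), m, t(m, r, r))) = 1 + max(1, 0, 1) = 2
depth(t(m, s(m, m, r), m)) = 1 + max(0, 1, 0) = 2
depth(t(r, r, m)) = 1 + max(0, 0, 0) = 1
depth(s(s(t(m, m, m), m, t(m, r, r)), t(m, s(m, m, r), m), t(r, r, m))) = 1 + max(2, 2, 1) = 3
depth(t(t(r, r, r), t(s(m, m, s(m, m, r)), s(s(r, m, m), m, s(r, r, m)), s(r, m, m)), s(s(t(m, m, m), m, t(m, r, r)), t(m, s(m, m, r), m), t(r, r, m)))) = 1 + max(1, 3, 3) = 4
depth(s(r, r, r)) = 1 + max(0, 0, 0) = 1
depth(t(s(r, r, r), m, r)) = 1 + max(1, 0, 0) = 2
depth(s(t(s(r, r, r), m, r), t(m, m, m), m)) = 1 + max(2, 1, 0) = 3
depth(s(m, t(m, r, r), r)) = 1 + max(0, 1, 0) = 2
depth(s(m, r, m)) = 1 + max(0, 0, 0) = 1
depth(s(s(m, r, m), m, t(r, r, m))) = 1 + max(1, 0, 1) = 2
depth(t(r, m, r)) = 1 + max(0, 0, 0) = 1
depth(t(t(r, m, r), s(r, m, m), r)) = 1 + max(1, 1, 0) = 2
depth(s(s(m, t(m, r, r), r), s(s(m, r, m), m, t(r, r, m)), t(t(r, m, r), s(r, m, m), r))) = 1 + max(2, 2, 2) = 3
depth(t(s(t(s(r, r, r), m, r), t(m, m, m), m), r, s(s(m, t(m, r, r), r), s(s(m, r, m), m, t(r, r, m)), t(t(r, m, r), s(r, m, m), r)))) = 1 + max(3, 0, 3) = 4
depth(t(m, m, r)) = 1 + max(0, 0, 0) = 1
depth(t(s(r, m, m), t(m, m, r), t(m, m, r))) = 1 + max(1, 1, 1) = 2
depth(s(t(t(r, r, r), t(s(m, m, s(m, m, r)), s(s(r, m, m), m, s(r, r, m)), s(r, m, m)), s(s(t(m, m, m), m, t(m, r, r)), t(m, s(m, m, r), m), t(r, r, m))), t(s(t(s(r, r, r), m, r), t(m, m, m), m), r, s(s(m, t(m, r, r), r), s(s(m, r, m), m, t(r, r, m)), t(t(r, m, r), s(r, m, m), r))), t(s(r, m, m), t(m, m, r), t(m, m, r)))) = 1 + max(4, 4, 2) = 5

5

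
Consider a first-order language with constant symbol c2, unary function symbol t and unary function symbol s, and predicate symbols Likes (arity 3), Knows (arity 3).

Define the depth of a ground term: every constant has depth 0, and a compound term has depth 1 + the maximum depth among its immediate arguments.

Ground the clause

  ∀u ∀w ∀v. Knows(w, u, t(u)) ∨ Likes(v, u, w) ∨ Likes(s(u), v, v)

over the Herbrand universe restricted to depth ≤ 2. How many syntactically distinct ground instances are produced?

Ground terms of depth ≤ 2:
  Let N_k count ground terms of depth at most k. Each non-constant term of depth ≤ k is some function symbol applied to depth-≤(k−1) arguments, giving N_k = 1 + N_{k-1} + N_{k-1}.
  N_0 = 1
  N_1 = 1 + 1 + 1 = 3
  N_2 = 1 + 3 + 3 = 7
  Explicitly: c2, t(c2), t(t(c2)), t(s(c2)), s(c2), s(t(c2)), s(s(c2)).
So there are 7 ground terms available for substitution.
The clause has 3 distinct variables (u, w, v), each appearing in the body. In the free term algebra distinct substitutions yield syntactically distinct ground instances.
Number of ground instances = 7^3 = 343.

343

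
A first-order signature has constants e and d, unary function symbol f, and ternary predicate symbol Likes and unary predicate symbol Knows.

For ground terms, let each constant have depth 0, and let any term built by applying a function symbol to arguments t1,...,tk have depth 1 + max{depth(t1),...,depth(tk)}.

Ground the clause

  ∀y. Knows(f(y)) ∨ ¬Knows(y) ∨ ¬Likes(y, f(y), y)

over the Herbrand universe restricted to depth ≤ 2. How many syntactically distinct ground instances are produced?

Ground terms of depth ≤ 2:
  If N_k denotes the number of depth-≤k ground terms, the 2 constants give N_0 = 2, and each function symbol of arity r contributes N_{k-1}^r new terms at level k: N_k = 2 + N_{k-1}.
  N_0 = 2
  N_1 = 2 + 2 = 4
  N_2 = 2 + 4 = 6
  Explicitly: e, d, f(e), f(d), f(f(e)), f(f(d)).
So there are 6 ground terms available for substitution.
The variable y ranges independently over the available ground terms, and distinct assignments produce distinct instances.
Number of ground instances = 6.

6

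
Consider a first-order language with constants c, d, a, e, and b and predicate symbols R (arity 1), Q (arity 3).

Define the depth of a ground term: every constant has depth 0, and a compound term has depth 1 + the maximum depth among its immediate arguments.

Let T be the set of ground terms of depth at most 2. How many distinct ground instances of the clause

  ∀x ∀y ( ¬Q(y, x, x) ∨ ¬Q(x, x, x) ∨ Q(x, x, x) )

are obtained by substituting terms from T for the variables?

25

Ground terms of depth ≤ 2:
  With no function symbols every ground term is a constant, so there are exactly 5 ground terms at every depth bound.
  N_0 = 5
  N_1 = 5
  N_2 = 5
  Explicitly: c, d, a, e, b.
So there are 5 ground terms available for substitution.
The clause has 2 distinct variables (x, y), each appearing in the body. In the free term algebra distinct substitutions yield syntactically distinct ground instances.
Number of ground instances = 5^2 = 25.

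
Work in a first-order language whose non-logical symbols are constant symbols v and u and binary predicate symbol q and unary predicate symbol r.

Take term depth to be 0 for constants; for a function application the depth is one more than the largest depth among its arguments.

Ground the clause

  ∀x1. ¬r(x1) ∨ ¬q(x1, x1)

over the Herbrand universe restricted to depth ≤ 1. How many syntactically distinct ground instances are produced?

Ground terms of depth ≤ 1:
  With no function symbols every ground term is a constant, so there are exactly 2 ground terms at every depth bound.
  N_0 = 2
  N_1 = 2
  Explicitly: v, u.
So there are 2 ground terms available for substitution.
The body mentions the single quantified variable x1; since ground terms form a free algebra, no two substitutions collapse to the same formula.
Number of ground instances = 2.

2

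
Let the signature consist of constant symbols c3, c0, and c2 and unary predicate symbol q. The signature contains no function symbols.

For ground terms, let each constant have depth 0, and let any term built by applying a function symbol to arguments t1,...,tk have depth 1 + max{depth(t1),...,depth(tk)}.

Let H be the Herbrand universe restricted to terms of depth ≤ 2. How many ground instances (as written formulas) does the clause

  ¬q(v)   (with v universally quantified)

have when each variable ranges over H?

Ground terms of depth ≤ 2:
  With no function symbols every ground term is a constant, so there are exactly 3 ground terms at every depth bound.
  N_0 = 3
  N_1 = 3
  N_2 = 3
So there are 3 ground terms available for substitution.
The clause has 1 distinct variable (v), which appears in the body. In the free term algebra distinct substitutions yield syntactically distinct ground instances.
Number of ground instances = 3.

3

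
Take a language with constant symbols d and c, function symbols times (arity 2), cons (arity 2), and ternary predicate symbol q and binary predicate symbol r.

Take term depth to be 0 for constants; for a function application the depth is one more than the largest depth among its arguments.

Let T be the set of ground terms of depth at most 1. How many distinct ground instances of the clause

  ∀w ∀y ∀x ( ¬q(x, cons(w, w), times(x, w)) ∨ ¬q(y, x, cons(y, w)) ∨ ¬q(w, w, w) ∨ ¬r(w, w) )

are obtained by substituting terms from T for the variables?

Ground terms of depth ≤ 1:
  Write N_k for the number of ground terms of depth ≤ k. A term of depth ≤ k is either a constant or a function symbol applied to arguments of depth ≤ k−1, so N_k = 2 + N_{k-1}^2 + N_{k-1}^2.
  N_0 = 2
  N_1 = 2 + 2^2 + 2^2 = 10
  Explicitly: d, c, times(d, d), times(d, c), times(c, d), times(c, c), cons(d, d), cons(d, c), cons(c, d), cons(c, c).
So there are 10 ground terms available for substitution.
The body mentions every one of the 3 quantified variables; since ground terms form a free algebra, no two substitutions collapse to the same formula.
Number of ground instances = 10^3 = 1000.

1000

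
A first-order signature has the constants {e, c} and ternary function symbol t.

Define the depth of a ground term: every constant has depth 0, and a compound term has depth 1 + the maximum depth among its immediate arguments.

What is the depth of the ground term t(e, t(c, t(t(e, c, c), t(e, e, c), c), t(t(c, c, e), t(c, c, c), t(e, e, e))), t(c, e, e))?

4

depth(t(e, c, c)) = 1 + max(0, 0, 0) = 1
depth(t(e, e, c)) = 1 + max(0, 0, 0) = 1
depth(t(t(e, c, c), t(e, e, c), c)) = 1 + max(1, 1, 0) = 2
depth(t(c, c, e)) = 1 + max(0, 0, 0) = 1
depth(t(c, c, c)) = 1 + max(0, 0, 0) = 1
depth(t(e, e, e)) = 1 + max(0, 0, 0) = 1
depth(t(t(c, c, e), t(c, c, c), t(e, e, e))) = 1 + max(1, 1, 1) = 2
depth(t(c, t(t(e, c, c), t(e, e, c), c), t(t(c, c, e), t(c, c, c), t(e, e, e)))) = 1 + max(0, 2, 2) = 3
depth(t(c, e, e)) = 1 + max(0, 0, 0) = 1
depth(t(e, t(c, t(t(e, c, c), t(e, e, c), c), t(t(c, c, e), t(c, c, c), t(e, e, e))), t(c, e, e))) = 1 + max(0, 3, 1) = 4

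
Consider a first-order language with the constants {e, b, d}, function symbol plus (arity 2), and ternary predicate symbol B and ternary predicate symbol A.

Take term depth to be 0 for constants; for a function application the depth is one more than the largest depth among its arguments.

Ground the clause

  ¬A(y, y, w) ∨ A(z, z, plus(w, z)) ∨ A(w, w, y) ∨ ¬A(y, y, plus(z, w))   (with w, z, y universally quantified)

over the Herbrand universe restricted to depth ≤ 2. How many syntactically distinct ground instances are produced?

3176523

Ground terms of depth ≤ 2:
  Let N_k count ground terms of depth at most k. Each non-constant term of depth ≤ k is some function symbol applied to depth-≤(k−1) arguments, giving N_k = 3 + N_{k-1}^2.
  N_0 = 3
  N_1 = 3 + 3^2 = 12
  N_2 = 3 + 12^2 = 147
So there are 147 ground terms available for substitution.
Each of w, z, y ranges independently over the available ground terms, and distinct assignments produce distinct instances.
Number of ground instances = 147^3 = 3176523.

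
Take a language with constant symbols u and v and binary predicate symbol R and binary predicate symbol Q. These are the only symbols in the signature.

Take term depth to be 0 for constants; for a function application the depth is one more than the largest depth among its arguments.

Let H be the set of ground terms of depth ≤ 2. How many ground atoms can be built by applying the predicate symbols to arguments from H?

First count ground terms of depth ≤ 2.
With no function symbols every ground term is a constant, so there are exactly 2 ground terms at every depth bound.
N_0 = 2
N_1 = 2
N_2 = 2
Explicitly: u, v.
So |H| = 2.
Ground atoms are formed by filling each argument slot of a predicate with a term from H, so an r-ary predicate gives |H|^r atoms:
  R: 2^2 = 4;  Q: 2^2 = 4
Total ground atoms: 4 + 4 = 8.

8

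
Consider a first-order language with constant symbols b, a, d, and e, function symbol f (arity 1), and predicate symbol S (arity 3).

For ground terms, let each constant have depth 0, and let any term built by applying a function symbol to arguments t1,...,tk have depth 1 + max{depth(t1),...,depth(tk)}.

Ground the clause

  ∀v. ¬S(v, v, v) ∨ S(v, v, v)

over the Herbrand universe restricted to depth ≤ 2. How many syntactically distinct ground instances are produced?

Ground terms of depth ≤ 2:
  Count level by level. With function symbols f/1, the terms of depth ≤ k are the 4 constants together with each function applied to depth-≤(k−1) tuples, so N_k = 4 + N_{k-1}.
  N_0 = 4
  N_1 = 4 + 4 = 8
  N_2 = 4 + 8 = 12
  Explicitly: b, a, d, e, f(b), f(a), f(d), f(e), f(f(b)), f(f(a)), f(f(d)), f(f(e)).
So there are 12 ground terms available for substitution.
The clause has 1 distinct variable (v), which appears in the body. In the free term algebra distinct substitutions yield syntactically distinct ground instances.
Number of ground instances = 12.

12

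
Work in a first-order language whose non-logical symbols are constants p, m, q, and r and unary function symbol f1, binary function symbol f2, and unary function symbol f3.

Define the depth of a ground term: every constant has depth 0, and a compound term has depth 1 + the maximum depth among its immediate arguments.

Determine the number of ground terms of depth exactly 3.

Let N_k count ground terms of depth at most k. Each non-constant term of depth ≤ k is some function symbol applied to depth-≤(k−1) arguments, giving N_k = 4 + N_{k-1} + N_{k-1}^2 + N_{k-1}.
N_0 = 4
N_1 = 4 + 4 + 4^2 + 4 = 28
N_2 = 4 + 28 + 28^2 + 28 = 844
N_3 = 4 + 844 + 844^2 + 844 = 714028
Terms of depth exactly 3: N_3 − N_2 = 714028 − 844 = 713184.

713184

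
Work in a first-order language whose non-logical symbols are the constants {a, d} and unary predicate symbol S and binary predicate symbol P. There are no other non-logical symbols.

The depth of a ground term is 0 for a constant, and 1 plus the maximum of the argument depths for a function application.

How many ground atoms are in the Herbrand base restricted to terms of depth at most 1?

First count ground terms of depth ≤ 1.
With no function symbols every ground term is a constant, so there are exactly 2 ground terms at every depth bound.
N_0 = 2
N_1 = 2
So |H| = 2.
Ground atoms are formed by filling each argument slot of a predicate with a term from H, so an r-ary predicate gives |H|^r atoms:
  S: 2;  P: 2^2 = 4
Total ground atoms: 2 + 4 = 6.

6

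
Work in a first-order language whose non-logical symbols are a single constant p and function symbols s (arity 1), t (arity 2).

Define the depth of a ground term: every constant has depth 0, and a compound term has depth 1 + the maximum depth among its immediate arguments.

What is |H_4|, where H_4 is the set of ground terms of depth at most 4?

33673

Count level by level. With function symbols s/1, t/2, the terms of depth ≤ k are the 1 constant together with each function applied to depth-≤(k−1) tuples, so N_k = 1 + N_{k-1} + N_{k-1}^2.
N_0 = 1
N_1 = 1 + 1 + 1^2 = 3
N_2 = 1 + 3 + 3^2 = 13
N_3 = 1 + 13 + 13^2 = 183
N_4 = 1 + 183 + 183^2 = 33673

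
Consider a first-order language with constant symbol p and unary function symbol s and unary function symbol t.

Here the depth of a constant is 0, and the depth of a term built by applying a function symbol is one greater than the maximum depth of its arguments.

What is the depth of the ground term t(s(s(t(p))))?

depth(t(p)) = 1 + depth(p) = 1 + 0 = 1
depth(s(t(p))) = 1 + depth(t(p)) = 1 + 1 = 2
depth(s(s(t(p)))) = 1 + depth(s(t(p))) = 1 + 2 = 3
depth(t(s(s(t(p))))) = 1 + depth(s(s(t(p)))) = 1 + 3 = 4

4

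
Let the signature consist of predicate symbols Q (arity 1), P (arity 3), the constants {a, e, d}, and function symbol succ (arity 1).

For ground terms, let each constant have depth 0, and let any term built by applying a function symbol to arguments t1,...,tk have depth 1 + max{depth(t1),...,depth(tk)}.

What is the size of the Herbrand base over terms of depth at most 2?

738

First count ground terms of depth ≤ 2.
Let N_k = |{terms of depth ≤ k}|. Then N_0 = 3 and N_k = 3 + N_{k-1} for k ≥ 1 (one summand per function symbol, arity giving the exponent).
N_0 = 3
N_1 = 3 + 3 = 6
N_2 = 3 + 6 = 9
So |H| = 9.
Each predicate of arity r yields |H|^r ground atoms (one per choice of an r-tuple from H):
  Q: 9;  P: 9^3 = 729
Total ground atoms: 9 + 729 = 738.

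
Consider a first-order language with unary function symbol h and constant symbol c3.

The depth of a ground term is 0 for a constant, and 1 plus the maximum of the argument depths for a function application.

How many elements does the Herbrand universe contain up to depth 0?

Count level by level. With function symbols h/1, the terms of depth ≤ k are the 1 constant together with each function applied to depth-≤(k−1) tuples, so N_k = 1 + N_{k-1}.
N_0 = 1
Explicitly: c3.

1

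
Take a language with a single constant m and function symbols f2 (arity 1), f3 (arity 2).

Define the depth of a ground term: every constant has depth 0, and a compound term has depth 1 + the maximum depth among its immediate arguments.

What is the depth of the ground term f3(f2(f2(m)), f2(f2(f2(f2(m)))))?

depth(f2(m)) = 1 + depth(m) = 1 + 0 = 1
depth(f2(f2(m))) = 1 + depth(f2(m)) = 1 + 1 = 2
depth(f2(f2(f2(m)))) = 1 + depth(f2(f2(m))) = 1 + 2 = 3
depth(f2(f2(f2(f2(m))))) = 1 + depth(f2(f2(f2(m)))) = 1 + 3 = 4
depth(f3(f2(f2(m)), f2(f2(f2(f2(m)))))) = 1 + max(2, 4) = 5

5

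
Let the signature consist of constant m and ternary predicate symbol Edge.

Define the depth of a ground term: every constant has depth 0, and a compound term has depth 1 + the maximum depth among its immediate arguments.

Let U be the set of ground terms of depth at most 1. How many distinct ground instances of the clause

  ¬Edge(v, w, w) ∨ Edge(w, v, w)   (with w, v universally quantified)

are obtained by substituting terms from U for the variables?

1

Ground terms of depth ≤ 1:
  With no function symbols every ground term is a constant, so there is exactly 1 ground term at every depth bound.
  N_0 = 1
  N_1 = 1
  Explicitly: m.
So there is exactly 1 ground term available for substitution.
The clause has 2 distinct variables (w, v), each appearing in the body. In the free term algebra distinct substitutions yield syntactically distinct ground instances.
Number of ground instances = 1^2 = 1.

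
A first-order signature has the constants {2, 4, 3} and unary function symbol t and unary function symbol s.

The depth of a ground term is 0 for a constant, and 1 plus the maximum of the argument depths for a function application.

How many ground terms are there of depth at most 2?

21

Let N_k count ground terms of depth at most k. Each non-constant term of depth ≤ k is some function symbol applied to depth-≤(k−1) arguments, giving N_k = 3 + N_{k-1} + N_{k-1}.
N_0 = 3
N_1 = 3 + 3 + 3 = 9
N_2 = 3 + 9 + 9 = 21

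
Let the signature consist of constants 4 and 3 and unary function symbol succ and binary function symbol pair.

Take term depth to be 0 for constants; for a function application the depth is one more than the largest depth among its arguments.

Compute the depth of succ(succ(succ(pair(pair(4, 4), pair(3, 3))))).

depth(pair(4, 4)) = 1 + max(0, 0) = 1
depth(pair(3, 3)) = 1 + max(0, 0) = 1
depth(pair(pair(4, 4), pair(3, 3))) = 1 + max(1, 1) = 2
depth(succ(pair(pair(4, 4), pair(3, 3)))) = 1 + depth(pair(pair(4, 4), pair(3, 3))) = 1 + 2 = 3
depth(succ(succ(pair(pair(4, 4), pair(3, 3))))) = 1 + depth(succ(pair(pair(4, 4), pair(3, 3)))) = 1 + 3 = 4
depth(succ(succ(succ(pair(pair(4, 4), pair(3, 3)))))) = 1 + depth(succ(succ(pair(pair(4, 4), pair(3, 3))))) = 1 + 4 = 5

5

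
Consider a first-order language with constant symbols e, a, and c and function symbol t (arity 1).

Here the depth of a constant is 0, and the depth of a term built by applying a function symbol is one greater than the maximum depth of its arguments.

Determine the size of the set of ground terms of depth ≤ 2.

Count level by level. With function symbols t/1, the terms of depth ≤ k are the 3 constants together with each function applied to depth-≤(k−1) tuples, so N_k = 3 + N_{k-1}.
N_0 = 3
N_1 = 3 + 3 = 6
N_2 = 3 + 6 = 9
Explicitly: e, a, c, t(e), t(a), t(c), t(t(e)), t(t(a)), t(t(c)).

9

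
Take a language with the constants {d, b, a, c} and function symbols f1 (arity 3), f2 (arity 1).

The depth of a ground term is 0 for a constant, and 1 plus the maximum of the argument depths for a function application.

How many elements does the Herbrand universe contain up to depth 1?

Let N_k = |{terms of depth ≤ k}|. Then N_0 = 4 and N_k = 4 + N_{k-1}^3 + N_{k-1} for k ≥ 1 (one summand per function symbol, arity giving the exponent).
N_0 = 4
N_1 = 4 + 4^3 + 4 = 72

72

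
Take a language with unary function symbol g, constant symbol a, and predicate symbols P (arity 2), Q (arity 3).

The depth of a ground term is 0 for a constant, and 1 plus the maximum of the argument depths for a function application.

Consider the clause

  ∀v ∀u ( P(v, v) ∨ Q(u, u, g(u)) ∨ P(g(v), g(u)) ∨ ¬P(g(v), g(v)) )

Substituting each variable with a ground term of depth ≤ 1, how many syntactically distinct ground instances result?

Ground terms of depth ≤ 1:
  Let N_k count ground terms of depth at most k. Each non-constant term of depth ≤ k is some function symbol applied to depth-≤(k−1) arguments, giving N_k = 1 + N_{k-1}.
  N_0 = 1
  N_1 = 1 + 1 = 2
So there are 2 ground terms available for substitution.
The clause has 2 distinct variables (v, u), each appearing in the body. In the free term algebra distinct substitutions yield syntactically distinct ground instances.
Number of ground instances = 2^2 = 4.

4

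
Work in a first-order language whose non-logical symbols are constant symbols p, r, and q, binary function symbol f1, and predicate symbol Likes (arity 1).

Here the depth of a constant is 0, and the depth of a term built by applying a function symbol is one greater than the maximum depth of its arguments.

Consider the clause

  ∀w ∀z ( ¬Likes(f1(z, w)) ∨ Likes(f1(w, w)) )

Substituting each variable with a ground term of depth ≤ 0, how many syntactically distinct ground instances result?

9

Ground terms of depth ≤ 0:
  Write N_k for the number of ground terms of depth ≤ k. A term of depth ≤ k is either a constant or a function symbol applied to arguments of depth ≤ k−1, so N_k = 3 + N_{k-1}^2.
  N_0 = 3
So there are 3 ground terms available for substitution.
There are 2 variables to instantiate (w, z), each occurring in at least one literal, so different choices give different ground instances.
Number of ground instances = 3^2 = 9.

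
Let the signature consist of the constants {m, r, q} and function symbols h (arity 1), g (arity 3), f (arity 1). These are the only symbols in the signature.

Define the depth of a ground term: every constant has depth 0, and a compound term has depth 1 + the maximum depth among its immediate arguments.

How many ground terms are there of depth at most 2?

46731

Let N_k = |{terms of depth ≤ k}|. Then N_0 = 3 and N_k = 3 + N_{k-1} + N_{k-1}^3 + N_{k-1} for k ≥ 1 (one summand per function symbol, arity giving the exponent).
N_0 = 3
N_1 = 3 + 3 + 3^3 + 3 = 36
N_2 = 3 + 36 + 36^3 + 36 = 46731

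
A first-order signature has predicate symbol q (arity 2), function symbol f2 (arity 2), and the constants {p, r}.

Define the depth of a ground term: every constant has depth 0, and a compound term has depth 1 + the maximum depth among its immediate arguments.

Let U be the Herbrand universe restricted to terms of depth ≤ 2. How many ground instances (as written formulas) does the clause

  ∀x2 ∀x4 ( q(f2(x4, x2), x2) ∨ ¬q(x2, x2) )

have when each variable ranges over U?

1444

Ground terms of depth ≤ 2:
  Let N_k = |{terms of depth ≤ k}|. Then N_0 = 2 and N_k = 2 + N_{k-1}^2 for k ≥ 1 (one summand per function symbol, arity giving the exponent).
  N_0 = 2
  N_1 = 2 + 2^2 = 6
  N_2 = 2 + 6^2 = 38
So there are 38 ground terms available for substitution.
The clause has 2 distinct variables (x2, x4), each appearing in the body. In the free term algebra distinct substitutions yield syntactically distinct ground instances.
Number of ground instances = 38^2 = 1444.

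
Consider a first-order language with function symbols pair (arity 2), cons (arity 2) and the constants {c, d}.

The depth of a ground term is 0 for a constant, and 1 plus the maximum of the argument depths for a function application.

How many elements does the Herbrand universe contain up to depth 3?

81610

Let N_k = |{terms of depth ≤ k}|. Then N_0 = 2 and N_k = 2 + N_{k-1}^2 + N_{k-1}^2 for k ≥ 1 (one summand per function symbol, arity giving the exponent).
N_0 = 2
N_1 = 2 + 2^2 + 2^2 = 10
N_2 = 2 + 10^2 + 10^2 = 202
N_3 = 2 + 202^2 + 202^2 = 81610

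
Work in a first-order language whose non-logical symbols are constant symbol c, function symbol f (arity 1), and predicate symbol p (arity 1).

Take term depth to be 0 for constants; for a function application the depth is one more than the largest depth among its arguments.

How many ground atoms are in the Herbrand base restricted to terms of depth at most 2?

3

First count ground terms of depth ≤ 2.
Let N_k count ground terms of depth at most k. Each non-constant term of depth ≤ k is some function symbol applied to depth-≤(k−1) arguments, giving N_k = 1 + N_{k-1}.
N_0 = 1
N_1 = 1 + 1 = 2
N_2 = 1 + 2 = 3
So |H| = 3.
For each predicate symbol, the number of ground atoms is |H| raised to its arity; summing:
  p: 3
Total ground atoms: 3.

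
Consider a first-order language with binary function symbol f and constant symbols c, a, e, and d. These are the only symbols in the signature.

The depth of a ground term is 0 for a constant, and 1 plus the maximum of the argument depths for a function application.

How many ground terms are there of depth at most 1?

Let N_k = |{terms of depth ≤ k}|. Then N_0 = 4 and N_k = 4 + N_{k-1}^2 for k ≥ 1 (one summand per function symbol, arity giving the exponent).
N_0 = 4
N_1 = 4 + 4^2 = 20

20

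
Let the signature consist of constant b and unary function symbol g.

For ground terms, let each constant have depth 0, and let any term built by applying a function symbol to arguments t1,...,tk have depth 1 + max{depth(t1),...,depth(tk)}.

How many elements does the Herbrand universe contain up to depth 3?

4

Count level by level. With function symbols g/1, the terms of depth ≤ k are the 1 constant together with each function applied to depth-≤(k−1) tuples, so N_k = 1 + N_{k-1}.
N_0 = 1
N_1 = 1 + 1 = 2
N_2 = 1 + 2 = 3
N_3 = 1 + 3 = 4
Explicitly: b, g(b), g(g(b)), g(g(g(b))).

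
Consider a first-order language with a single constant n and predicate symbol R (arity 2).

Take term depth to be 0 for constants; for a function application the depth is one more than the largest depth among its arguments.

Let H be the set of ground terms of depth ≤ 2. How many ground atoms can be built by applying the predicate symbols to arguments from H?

First count ground terms of depth ≤ 2.
With no function symbols every ground term is a constant, so there is exactly 1 ground term at every depth bound.
N_0 = 1
N_1 = 1
N_2 = 1
Explicitly: n.
So |H| = 1.
Ground atoms are formed by filling each argument slot of a predicate with a term from H, so an r-ary predicate gives |H|^r atoms:
  R: 1^2 = 1
Total ground atoms: 1.

1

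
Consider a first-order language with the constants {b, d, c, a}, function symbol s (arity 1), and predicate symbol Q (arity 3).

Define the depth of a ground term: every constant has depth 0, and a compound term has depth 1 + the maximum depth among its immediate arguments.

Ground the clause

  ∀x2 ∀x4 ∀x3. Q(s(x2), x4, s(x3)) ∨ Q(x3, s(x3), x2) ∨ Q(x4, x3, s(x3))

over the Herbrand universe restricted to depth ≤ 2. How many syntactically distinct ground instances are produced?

Ground terms of depth ≤ 2:
  Let N_k count ground terms of depth at most k. Each non-constant term of depth ≤ k is some function symbol applied to depth-≤(k−1) arguments, giving N_k = 4 + N_{k-1}.
  N_0 = 4
  N_1 = 4 + 4 = 8
  N_2 = 4 + 8 = 12
  Explicitly: b, d, c, a, s(b), s(d), s(c), s(a), s(s(b)), s(s(d)), s(s(c)), s(s(a)).
So there are 12 ground terms available for substitution.
The body mentions every one of the 3 quantified variables; since ground terms form a free algebra, no two substitutions collapse to the same formula.
Number of ground instances = 12^3 = 1728.

1728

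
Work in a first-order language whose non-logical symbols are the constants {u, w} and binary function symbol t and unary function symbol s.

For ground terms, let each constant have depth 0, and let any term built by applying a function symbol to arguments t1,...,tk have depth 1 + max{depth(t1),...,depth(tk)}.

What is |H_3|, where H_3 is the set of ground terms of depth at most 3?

5552

Let N_k count ground terms of depth at most k. Each non-constant term of depth ≤ k is some function symbol applied to depth-≤(k−1) arguments, giving N_k = 2 + N_{k-1}^2 + N_{k-1}.
N_0 = 2
N_1 = 2 + 2^2 + 2 = 8
N_2 = 2 + 8^2 + 8 = 74
N_3 = 2 + 74^2 + 74 = 5552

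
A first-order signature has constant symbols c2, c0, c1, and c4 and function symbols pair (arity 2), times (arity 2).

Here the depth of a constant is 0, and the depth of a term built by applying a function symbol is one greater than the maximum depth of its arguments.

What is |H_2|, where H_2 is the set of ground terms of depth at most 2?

2596

Let N_k = |{terms of depth ≤ k}|. Then N_0 = 4 and N_k = 4 + N_{k-1}^2 + N_{k-1}^2 for k ≥ 1 (one summand per function symbol, arity giving the exponent).
N_0 = 4
N_1 = 4 + 4^2 + 4^2 = 36
N_2 = 4 + 36^2 + 36^2 = 2596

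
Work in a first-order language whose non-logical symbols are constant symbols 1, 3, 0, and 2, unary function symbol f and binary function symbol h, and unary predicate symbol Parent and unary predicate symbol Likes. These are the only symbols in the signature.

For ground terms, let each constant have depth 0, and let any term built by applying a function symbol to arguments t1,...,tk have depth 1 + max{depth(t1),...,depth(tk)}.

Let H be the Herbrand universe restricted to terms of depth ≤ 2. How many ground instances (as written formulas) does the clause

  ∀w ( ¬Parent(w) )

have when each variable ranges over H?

Ground terms of depth ≤ 2:
  Let N_k count ground terms of depth at most k. Each non-constant term of depth ≤ k is some function symbol applied to depth-≤(k−1) arguments, giving N_k = 4 + N_{k-1} + N_{k-1}^2.
  N_0 = 4
  N_1 = 4 + 4 + 4^2 = 24
  N_2 = 4 + 24 + 24^2 = 604
So there are 604 ground terms available for substitution.
The body mentions the single quantified variable w; since ground terms form a free algebra, no two substitutions collapse to the same formula.
Number of ground instances = 604.

604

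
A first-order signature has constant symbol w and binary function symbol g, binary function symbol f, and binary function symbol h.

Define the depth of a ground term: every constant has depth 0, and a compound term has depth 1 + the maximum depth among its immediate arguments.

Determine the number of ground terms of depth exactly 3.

Count level by level. With function symbols g/2, f/2, h/2, the terms of depth ≤ k are the 1 constant together with each function applied to depth-≤(k−1) tuples, so N_k = 1 + N_{k-1}^2 + N_{k-1}^2 + N_{k-1}^2.
N_0 = 1
N_1 = 1 + 1^2 + 1^2 + 1^2 = 4
N_2 = 1 + 4^2 + 4^2 + 4^2 = 49
N_3 = 1 + 49^2 + 49^2 + 49^2 = 7204
Terms of depth exactly 3: N_3 − N_2 = 7204 − 49 = 7155.

7155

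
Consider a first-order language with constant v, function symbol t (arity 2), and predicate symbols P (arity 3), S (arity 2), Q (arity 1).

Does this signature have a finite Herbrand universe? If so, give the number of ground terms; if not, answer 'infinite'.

The signature has at least one function symbol (t, arity 2) and at least one constant (v).
Iterating t gives infinitely many distinct ground terms: v, t(v, v), t(t(v, v), t(v, v)), ...
So the Herbrand universe is infinite.

infinite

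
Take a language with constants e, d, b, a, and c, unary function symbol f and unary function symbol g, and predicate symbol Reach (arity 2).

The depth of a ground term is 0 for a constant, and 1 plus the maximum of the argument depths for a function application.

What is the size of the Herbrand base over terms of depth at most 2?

1225

First count ground terms of depth ≤ 2.
Count level by level. With function symbols f/1, g/1, the terms of depth ≤ k are the 5 constants together with each function applied to depth-≤(k−1) tuples, so N_k = 5 + N_{k-1} + N_{k-1}.
N_0 = 5
N_1 = 5 + 5 + 5 = 15
N_2 = 5 + 15 + 15 = 35
So |H| = 35.
Each predicate of arity r yields |H|^r ground atoms (one per choice of an r-tuple from H):
  Reach: 35^2 = 1225
Total ground atoms: 1225.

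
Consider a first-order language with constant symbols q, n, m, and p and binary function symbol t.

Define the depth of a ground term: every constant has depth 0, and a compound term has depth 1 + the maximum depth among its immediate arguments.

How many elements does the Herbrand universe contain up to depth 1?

Let N_k count ground terms of depth at most k. Each non-constant term of depth ≤ k is some function symbol applied to depth-≤(k−1) arguments, giving N_k = 4 + N_{k-1}^2.
N_0 = 4
N_1 = 4 + 4^2 = 20

20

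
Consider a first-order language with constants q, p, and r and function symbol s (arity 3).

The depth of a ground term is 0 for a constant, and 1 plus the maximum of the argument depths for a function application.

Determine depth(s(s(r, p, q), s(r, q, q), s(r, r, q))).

depth(s(r, p, q)) = 1 + max(0, 0, 0) = 1
depth(s(r, q, q)) = 1 + max(0, 0, 0) = 1
depth(s(r, r, q)) = 1 + max(0, 0, 0) = 1
depth(s(s(r, p, q), s(r, q, q), s(r, r, q))) = 1 + max(1, 1, 1) = 2

2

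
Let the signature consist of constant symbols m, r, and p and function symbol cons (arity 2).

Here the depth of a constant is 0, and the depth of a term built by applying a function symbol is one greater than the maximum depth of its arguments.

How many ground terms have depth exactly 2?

Count level by level. With function symbols cons/2, the terms of depth ≤ k are the 3 constants together with each function applied to depth-≤(k−1) tuples, so N_k = 3 + N_{k-1}^2.
N_0 = 3
N_1 = 3 + 3^2 = 12
N_2 = 3 + 12^2 = 147
Terms of depth exactly 2: N_2 − N_1 = 147 − 12 = 135.

135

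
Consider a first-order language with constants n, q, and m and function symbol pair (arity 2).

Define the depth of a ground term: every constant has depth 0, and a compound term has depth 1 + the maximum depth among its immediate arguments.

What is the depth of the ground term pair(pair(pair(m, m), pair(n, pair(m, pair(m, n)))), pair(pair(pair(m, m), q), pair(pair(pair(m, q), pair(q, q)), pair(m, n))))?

5

depth(pair(m, m)) = 1 + max(0, 0) = 1
depth(pair(m, n)) = 1 + max(0, 0) = 1
depth(pair(m, pair(m, n))) = 1 + max(0, 1) = 2
depth(pair(n, pair(m, pair(m, n)))) = 1 + max(0, 2) = 3
depth(pair(pair(m, m), pair(n, pair(m, pair(m, n))))) = 1 + max(1, 3) = 4
depth(pair(pair(m, m), q)) = 1 + max(1, 0) = 2
depth(pair(m, q)) = 1 + max(0, 0) = 1
depth(pair(q, q)) = 1 + max(0, 0) = 1
depth(pair(pair(m, q), pair(q, q))) = 1 + max(1, 1) = 2
depth(pair(pair(pair(m, q), pair(q, q)), pair(m, n))) = 1 + max(2, 1) = 3
depth(pair(pair(pair(m, m), q), pair(pair(pair(m, q), pair(q, q)), pair(m, n)))) = 1 + max(2, 3) = 4
depth(pair(pair(pair(m, m), pair(n, pair(m, pair(m, n)))), pair(pair(pair(m, m), q), pair(pair(pair(m, q), pair(q, q)), pair(m, n))))) = 1 + max(4, 4) = 5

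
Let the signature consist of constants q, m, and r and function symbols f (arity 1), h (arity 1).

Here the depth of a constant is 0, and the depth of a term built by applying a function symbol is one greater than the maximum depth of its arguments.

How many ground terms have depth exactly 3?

Let N_k = |{terms of depth ≤ k}|. Then N_0 = 3 and N_k = 3 + N_{k-1} + N_{k-1} for k ≥ 1 (one summand per function symbol, arity giving the exponent).
N_0 = 3
N_1 = 3 + 3 + 3 = 9
N_2 = 3 + 9 + 9 = 21
N_3 = 3 + 21 + 21 = 45
Terms of depth exactly 3: N_3 − N_2 = 45 − 21 = 24.

24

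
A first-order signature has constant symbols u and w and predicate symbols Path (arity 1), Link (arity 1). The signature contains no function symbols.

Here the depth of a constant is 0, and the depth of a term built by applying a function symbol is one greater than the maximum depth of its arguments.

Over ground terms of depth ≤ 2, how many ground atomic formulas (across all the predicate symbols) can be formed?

4

First count ground terms of depth ≤ 2.
With no function symbols every ground term is a constant, so there are exactly 2 ground terms at every depth bound.
N_0 = 2
N_1 = 2
N_2 = 2
Explicitly: u, w.
So |H| = 2.
Each predicate of arity r yields |H|^r ground atoms (one per choice of an r-tuple from H):
  Path: 2;  Link: 2
Total ground atoms: 2 + 2 = 4.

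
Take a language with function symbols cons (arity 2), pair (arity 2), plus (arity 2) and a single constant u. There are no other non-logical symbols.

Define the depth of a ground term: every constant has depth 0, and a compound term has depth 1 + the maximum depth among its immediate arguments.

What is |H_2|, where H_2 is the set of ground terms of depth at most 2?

49

Write N_k for the number of ground terms of depth ≤ k. A term of depth ≤ k is either a constant or a function symbol applied to arguments of depth ≤ k−1, so N_k = 1 + N_{k-1}^2 + N_{k-1}^2 + N_{k-1}^2.
N_0 = 1
N_1 = 1 + 1^2 + 1^2 + 1^2 = 4
N_2 = 1 + 4^2 + 4^2 + 4^2 = 49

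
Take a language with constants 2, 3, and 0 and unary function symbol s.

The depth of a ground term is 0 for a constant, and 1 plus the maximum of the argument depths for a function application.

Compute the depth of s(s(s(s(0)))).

4

depth(s(0)) = 1 + depth(0) = 1 + 0 = 1
depth(s(s(0))) = 1 + depth(s(0)) = 1 + 1 = 2
depth(s(s(s(0)))) = 1 + depth(s(s(0))) = 1 + 2 = 3
depth(s(s(s(s(0))))) = 1 + depth(s(s(s(0)))) = 1 + 3 = 4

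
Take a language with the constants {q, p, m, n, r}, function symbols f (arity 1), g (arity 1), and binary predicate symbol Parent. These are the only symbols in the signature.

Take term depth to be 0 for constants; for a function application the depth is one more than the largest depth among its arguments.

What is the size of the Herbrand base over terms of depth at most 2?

First count ground terms of depth ≤ 2.
Let N_k count ground terms of depth at most k. Each non-constant term of depth ≤ k is some function symbol applied to depth-≤(k−1) arguments, giving N_k = 5 + N_{k-1} + N_{k-1}.
N_0 = 5
N_1 = 5 + 5 + 5 = 15
N_2 = 5 + 15 + 15 = 35
So |H| = 35.
Ground atoms are formed by filling each argument slot of a predicate with a term from H, so an r-ary predicate gives |H|^r atoms:
  Parent: 35^2 = 1225
Total ground atoms: 1225.

1225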